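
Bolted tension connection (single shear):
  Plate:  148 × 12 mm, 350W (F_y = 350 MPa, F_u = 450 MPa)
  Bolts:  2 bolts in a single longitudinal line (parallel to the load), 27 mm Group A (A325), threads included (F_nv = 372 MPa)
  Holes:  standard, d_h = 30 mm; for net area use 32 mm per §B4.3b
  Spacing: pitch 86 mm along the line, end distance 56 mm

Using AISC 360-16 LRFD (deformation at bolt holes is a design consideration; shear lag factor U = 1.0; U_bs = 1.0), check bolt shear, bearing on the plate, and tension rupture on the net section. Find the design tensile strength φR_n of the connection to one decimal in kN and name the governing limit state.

319.5 kN (bolt shear governs)

Bolt shear: A_b = π(27)²/4 = 572.56 mm². φR_n = 0.75 × 372 × 572.56 × 2 × 1 = 319.5 kN.
Bearing (12 mm plate, F_u = 450 MPa): end bolts L_c = 56 − 30/2 = 41, R_n = min(1.2×41×12×450, 2.4×27×12×450) = 265.68 kN/bolt; interior L_c = 86 − 30 = 56, R_n = 349.92 kN/bolt. φR_n = 0.75 × (1×265.68 + 1×349.92) = 461.7 kN.
Tension rupture (net): A_n = (148 − 1×32)×12 = 1392 mm² (U = 1.0, A_e = A_n). φR_n = 0.75 × 450 × 1392 = 469.8 kN.
Governing: min(319.5, 461.7, 469.8) = 319.5 kN → bolt shear.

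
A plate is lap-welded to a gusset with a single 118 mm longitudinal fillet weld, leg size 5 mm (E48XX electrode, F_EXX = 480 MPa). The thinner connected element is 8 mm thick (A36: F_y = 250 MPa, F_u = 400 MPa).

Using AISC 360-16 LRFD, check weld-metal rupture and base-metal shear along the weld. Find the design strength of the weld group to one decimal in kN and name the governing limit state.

Weld metal: throat = 0.707×5 = 3.535 mm, L = 118 mm. φR_n = 0.75 × 0.6 × 480 × 3.535 × 118 = 90.1 kN.
Base metal shear (8 mm plate): yield φR_n = 1.0×0.6×250×8×118 = 141.6 kN; rupture φR_n = 0.75×0.6×400×8×118 = 169.9 kN; take 141.6 kN (yield).
Governing: min(90.1, 141.6) = 90.1 kN → weld metal.

90.1 kN (weld metal governs)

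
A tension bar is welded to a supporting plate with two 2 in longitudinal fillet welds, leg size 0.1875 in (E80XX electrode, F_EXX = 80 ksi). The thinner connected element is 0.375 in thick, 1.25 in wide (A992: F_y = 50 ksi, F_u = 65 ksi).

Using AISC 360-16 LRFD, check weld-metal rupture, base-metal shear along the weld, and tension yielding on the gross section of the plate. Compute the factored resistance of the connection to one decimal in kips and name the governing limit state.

Weld metal: throat = 0.707×0.1875 = 0.13256 in, L = 2×2 = 4 in. φR_n = 0.75 × 0.6 × 80 × 0.13256 × 4 = 19.1 kips.
Base metal shear (0.375 in plate): yield φR_n = 1.0×0.6×50×0.375×4 = 45.0 kips; rupture φR_n = 0.75×0.6×65×0.375×4 = 43.9 kips; take 43.9 kips (rupture).
Tension yield (gross): A_g = 1.25×0.375 = 0.46875 in². φR_n = 0.90 × 50 × 0.46875 = 21.1 kips.
Governing: min(19.1, 43.9, 21.1) = 19.1 kips → weld metal.

19.1 kips (weld metal governs)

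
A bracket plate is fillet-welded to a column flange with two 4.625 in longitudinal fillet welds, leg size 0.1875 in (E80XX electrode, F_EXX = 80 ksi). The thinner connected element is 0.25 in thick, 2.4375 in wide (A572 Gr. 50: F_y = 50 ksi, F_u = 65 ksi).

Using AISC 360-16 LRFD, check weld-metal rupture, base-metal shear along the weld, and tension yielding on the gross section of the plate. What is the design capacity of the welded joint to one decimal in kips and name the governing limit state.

27.4 kips (gross-section yield governs)

Weld metal: throat = 0.707×0.1875 = 0.13256 in, L = 2×4.625 = 9.25 in. φR_n = 0.75 × 0.6 × 80 × 0.13256 × 9.25 = 44.1 kips.
Base metal shear (0.25 in plate): yield φR_n = 1.0×0.6×50×0.25×9.25 = 69.4 kips; rupture φR_n = 0.75×0.6×65×0.25×9.25 = 67.6 kips; take 67.6 kips (rupture).
Tension yield (gross): A_g = 2.4375×0.25 = 0.60938 in². φR_n = 0.90 × 50 × 0.60938 = 27.4 kips.
Governing: min(44.1, 67.6, 27.4) = 27.4 kips → gross-section yield.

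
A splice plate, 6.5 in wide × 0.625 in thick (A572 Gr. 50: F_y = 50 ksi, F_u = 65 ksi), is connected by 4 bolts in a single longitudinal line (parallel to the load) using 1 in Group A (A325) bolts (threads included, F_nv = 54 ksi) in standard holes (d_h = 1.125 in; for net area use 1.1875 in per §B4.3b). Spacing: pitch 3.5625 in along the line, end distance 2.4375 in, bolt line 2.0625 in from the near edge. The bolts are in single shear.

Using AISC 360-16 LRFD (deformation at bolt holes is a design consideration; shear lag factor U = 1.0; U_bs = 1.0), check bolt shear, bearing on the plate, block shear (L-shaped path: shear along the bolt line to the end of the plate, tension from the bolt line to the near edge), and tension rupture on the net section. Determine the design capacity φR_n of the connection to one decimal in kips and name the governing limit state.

127.2 kips (bolt shear governs)

Bolt shear: A_b = π(1)²/4 = 0.7854 in². φR_n = 0.75 × 54 × 0.7854 × 4 × 1 = 127.2 kips.
Bearing (0.625 in plate, F_u = 65 ksi): end bolts L_c = 2.4375 − 1.125/2 = 1.875, R_n = min(1.2×1.875×0.625×65, 2.4×1×0.625×65) = 91.406 kips/bolt; interior L_c = 3.5625 − 1.125 = 2.4375, R_n = 97.5 kips/bolt. φR_n = 0.75 × (1×91.406 + 3×97.5) = 287.9 kips.
Block shear: shear path 1×[2.4375+3×3.5625] = 1×13.125 in, A_gv = 8.2031, A_nv = 1×(13.125 − 3.5×1.1875)×0.625 = 5.6055 in²; tension to near edge: (2.0625 − 0.5×1.1875)×0.625 = 0.91797 in². R_n = min(0.6×65×5.6055, 0.6×50×8.2031) + 1.0×65×0.91797 = min(218.61, 246.09) + 59.668 = 278.28 kips. φR_n = 0.75 × 278.28 = 208.7 kips.
Tension rupture (net): A_n = (6.5 − 1×1.1875)×0.625 = 3.3203 in² (U = 1.0, A_e = A_n). φR_n = 0.75 × 65 × 3.3203 = 161.9 kips.
Governing: min(127.2, 287.9, 208.7, 161.9) = 127.2 kips → bolt shear.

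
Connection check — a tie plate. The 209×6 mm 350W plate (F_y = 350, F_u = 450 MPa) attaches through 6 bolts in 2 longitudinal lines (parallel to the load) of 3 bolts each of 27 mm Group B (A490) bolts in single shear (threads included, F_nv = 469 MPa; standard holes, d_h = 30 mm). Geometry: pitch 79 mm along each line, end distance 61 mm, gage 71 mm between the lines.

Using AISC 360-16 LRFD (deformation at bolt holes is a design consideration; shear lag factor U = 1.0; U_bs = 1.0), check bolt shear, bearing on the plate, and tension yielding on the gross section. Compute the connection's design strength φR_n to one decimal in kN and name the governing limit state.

395.0 kN (gross-section yield governs)

Bolt shear: A_b = π(27)²/4 = 572.56 mm². φR_n = 0.75 × 469 × 572.56 × 6 × 1 = 1208.4 kN.
Bearing (6 mm plate, F_u = 450 MPa): end bolts L_c = 61 − 30/2 = 46, R_n = min(1.2×46×6×450, 2.4×27×6×450) = 149.04 kN/bolt; interior L_c = 79 − 30 = 49, R_n = 158.76 kN/bolt. φR_n = 0.75 × (2×149.04 + 4×158.76) = 699.8 kN.
Tension yield (gross): A_g = 209×6 = 1254 mm². φR_n = 0.90 × 350 × 1254 = 395.0 kN.
Governing: min(1208.4, 699.8, 395.0) = 395.0 kN → gross-section yield.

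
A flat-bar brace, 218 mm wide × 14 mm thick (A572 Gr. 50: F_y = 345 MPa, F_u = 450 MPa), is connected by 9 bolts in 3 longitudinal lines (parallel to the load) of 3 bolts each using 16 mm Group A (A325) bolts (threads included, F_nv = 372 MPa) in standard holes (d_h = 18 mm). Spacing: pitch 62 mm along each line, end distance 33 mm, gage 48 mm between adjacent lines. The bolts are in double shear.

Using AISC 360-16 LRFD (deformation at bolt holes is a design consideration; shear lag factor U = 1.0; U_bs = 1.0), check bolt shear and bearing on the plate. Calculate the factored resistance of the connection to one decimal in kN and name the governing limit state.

Bolt shear: A_b = π(16)²/4 = 201.06 mm². φR_n = 0.75 × 372 × 201.06 × 9 × 2 = 1009.7 kN.
Bearing (14 mm plate, F_u = 450 MPa): end bolts L_c = 33 − 18/2 = 24, R_n = min(1.2×24×14×450, 2.4×16×14×450) = 181.44 kN/bolt; interior L_c = 62 − 18 = 44, R_n = 241.92 kN/bolt. φR_n = 0.75 × (3×181.44 + 6×241.92) = 1496.9 kN.
Governing: min(1009.7, 1496.9) = 1009.7 kN → bolt shear.

1009.7 kN (bolt shear governs)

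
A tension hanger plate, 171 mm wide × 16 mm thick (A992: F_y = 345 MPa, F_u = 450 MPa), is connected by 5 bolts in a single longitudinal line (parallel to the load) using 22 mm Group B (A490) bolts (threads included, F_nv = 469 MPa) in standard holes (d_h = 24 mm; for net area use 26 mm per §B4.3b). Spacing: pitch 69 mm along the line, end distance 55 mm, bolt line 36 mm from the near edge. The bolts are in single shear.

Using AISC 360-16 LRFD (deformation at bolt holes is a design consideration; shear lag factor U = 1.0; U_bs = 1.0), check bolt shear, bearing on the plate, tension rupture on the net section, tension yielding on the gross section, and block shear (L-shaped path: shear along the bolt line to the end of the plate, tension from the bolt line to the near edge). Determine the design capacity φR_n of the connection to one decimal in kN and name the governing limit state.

668.6 kN (bolt shear governs)

Bolt shear: A_b = π(22)²/4 = 380.13 mm². φR_n = 0.75 × 469 × 380.13 × 5 × 1 = 668.6 kN.
Bearing (16 mm plate, F_u = 450 MPa): end bolts L_c = 55 − 24/2 = 43, R_n = min(1.2×43×16×450, 2.4×22×16×450) = 371.52 kN/bolt; interior L_c = 69 − 24 = 45, R_n = 380.16 kN/bolt. φR_n = 0.75 × (1×371.52 + 4×380.16) = 1419.1 kN.
Tension rupture (net): A_n = (171 − 1×26)×16 = 2320 mm² (U = 1.0, A_e = A_n). φR_n = 0.75 × 450 × 2320 = 783.0 kN.
Tension yield (gross): A_g = 171×16 = 2736 mm². φR_n = 0.90 × 345 × 2736 = 849.5 kN.
Block shear: shear path 1×[55+4×69] = 1×331 mm, A_gv = 5296, A_nv = 1×(331 − 4.5×26)×16 = 3424 mm²; tension to near edge: (36 − 0.5×26)×16 = 368 mm². R_n = min(0.6×450×3424, 0.6×345×5296) + 1.0×450×368 = min(924.48, 1096.3) + 165.6 = 1090.1 kN. φR_n = 0.75 × 1090.1 = 817.6 kN.
Governing: min(668.6, 1419.1, 783.0, 849.5, 817.6) = 668.6 kN → bolt shear.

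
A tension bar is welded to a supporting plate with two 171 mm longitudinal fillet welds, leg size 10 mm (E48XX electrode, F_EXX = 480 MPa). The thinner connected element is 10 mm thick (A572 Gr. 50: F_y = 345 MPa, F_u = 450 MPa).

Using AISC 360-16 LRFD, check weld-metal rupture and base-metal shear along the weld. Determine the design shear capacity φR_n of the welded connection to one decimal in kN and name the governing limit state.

522.3 kN (weld metal governs)

Weld metal: throat = 0.707×10 = 7.07 mm, L = 2×171 = 342 mm. φR_n = 0.75 × 0.6 × 480 × 7.07 × 342 = 522.3 kN.
Base metal shear (10 mm plate): yield φR_n = 1.0×0.6×345×10×342 = 707.9 kN; rupture φR_n = 0.75×0.6×450×10×342 = 692.6 kN; take 692.6 kN (rupture).
Governing: min(522.3, 692.6) = 522.3 kN → weld metal.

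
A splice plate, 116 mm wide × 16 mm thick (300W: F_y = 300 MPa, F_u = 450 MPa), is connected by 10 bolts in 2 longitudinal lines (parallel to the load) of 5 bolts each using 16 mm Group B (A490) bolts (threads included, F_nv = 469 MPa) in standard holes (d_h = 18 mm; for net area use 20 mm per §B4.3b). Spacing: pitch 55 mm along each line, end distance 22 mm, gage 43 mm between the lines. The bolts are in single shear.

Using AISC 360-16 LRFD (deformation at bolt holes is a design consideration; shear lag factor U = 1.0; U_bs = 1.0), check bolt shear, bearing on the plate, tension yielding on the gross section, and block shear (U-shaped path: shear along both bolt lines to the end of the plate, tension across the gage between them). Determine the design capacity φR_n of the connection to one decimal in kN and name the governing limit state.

Bolt shear: A_b = π(16)²/4 = 201.06 mm². φR_n = 0.75 × 469 × 201.06 × 10 × 1 = 707.2 kN.
Bearing (16 mm plate, F_u = 450 MPa): end bolts L_c = 22 − 18/2 = 13, R_n = min(1.2×13×16×450, 2.4×16×16×450) = 112.32 kN/bolt; interior L_c = 55 − 18 = 37, R_n = 276.48 kN/bolt. φR_n = 0.75 × (2×112.32 + 8×276.48) = 1827.4 kN.
Tension yield (gross): A_g = 116×16 = 1856 mm². φR_n = 0.90 × 300 × 1856 = 501.1 kN.
Block shear: shear path 2×[22+4×55] = 2×242 mm, A_gv = 7744, A_nv = 2×(242 − 4.5×20)×16 = 4864 mm²; tension across gage: (43 − 1×20)×16 = 368 mm². R_n = min(0.6×450×4864, 0.6×300×7744) + 1.0×450×368 = min(1313.3, 1393.9) + 165.6 = 1478.9 kN. φR_n = 0.75 × 1478.9 = 1109.2 kN.
Governing: min(707.2, 1827.4, 501.1, 1109.2) = 501.1 kN → gross-section yield.

501.1 kN (gross-section yield governs)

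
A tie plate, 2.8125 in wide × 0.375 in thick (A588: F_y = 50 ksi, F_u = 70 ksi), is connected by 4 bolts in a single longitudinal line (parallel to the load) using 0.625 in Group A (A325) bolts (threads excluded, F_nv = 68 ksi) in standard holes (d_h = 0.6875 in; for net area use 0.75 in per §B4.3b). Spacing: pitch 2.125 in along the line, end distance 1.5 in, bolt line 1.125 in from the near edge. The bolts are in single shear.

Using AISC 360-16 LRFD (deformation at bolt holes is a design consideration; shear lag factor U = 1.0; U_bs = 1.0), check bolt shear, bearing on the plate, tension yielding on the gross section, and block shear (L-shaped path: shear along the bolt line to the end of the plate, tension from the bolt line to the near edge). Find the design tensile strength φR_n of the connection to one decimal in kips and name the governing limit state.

Bolt shear: A_b = π(0.625)²/4 = 0.3068 in². φR_n = 0.75 × 68 × 0.3068 × 4 × 1 = 62.6 kips.
Bearing (0.375 in plate, F_u = 70 ksi): end bolts L_c = 1.5 − 0.6875/2 = 1.15625, R_n = min(1.2×1.15625×0.375×70, 2.4×0.625×0.375×70) = 36.422 kips/bolt; interior L_c = 2.125 − 0.6875 = 1.4375, R_n = 39.375 kips/bolt. φR_n = 0.75 × (1×36.422 + 3×39.375) = 115.9 kips.
Tension yield (gross): A_g = 2.8125×0.375 = 1.0547 in². φR_n = 0.90 × 50 × 1.0547 = 47.5 kips.
Block shear: shear path 1×[1.5+3×2.125] = 1×7.875 in, A_gv = 2.9531, A_nv = 1×(7.875 − 3.5×0.75)×0.375 = 1.9688 in²; tension to near edge: (1.125 − 0.5×0.75)×0.375 = 0.28125 in². R_n = min(0.6×70×1.9688, 0.6×50×2.9531) + 1.0×70×0.28125 = min(82.69, 88.593) + 19.688 = 102.38 kips. φR_n = 0.75 × 102.38 = 76.8 kips.
Governing: min(62.6, 115.9, 47.5, 76.8) = 47.5 kips → gross-section yield.

47.5 kips (gross-section yield governs)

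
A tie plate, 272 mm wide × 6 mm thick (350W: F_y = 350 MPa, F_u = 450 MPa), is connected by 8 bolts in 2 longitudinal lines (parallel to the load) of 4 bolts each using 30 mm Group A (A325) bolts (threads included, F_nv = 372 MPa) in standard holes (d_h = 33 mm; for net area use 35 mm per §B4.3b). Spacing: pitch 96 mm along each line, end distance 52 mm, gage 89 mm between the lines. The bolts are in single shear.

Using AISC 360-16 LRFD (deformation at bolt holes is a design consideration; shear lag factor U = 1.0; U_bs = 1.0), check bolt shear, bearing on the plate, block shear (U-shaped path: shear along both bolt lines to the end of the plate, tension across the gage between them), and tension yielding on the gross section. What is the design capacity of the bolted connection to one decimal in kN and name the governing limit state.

514.1 kN (gross-section yield governs)

Bolt shear: A_b = π(30)²/4 = 706.86 mm². φR_n = 0.75 × 372 × 706.86 × 8 × 1 = 1577.7 kN.
Bearing (6 mm plate, F_u = 450 MPa): end bolts L_c = 52 − 33/2 = 35.5, R_n = min(1.2×35.5×6×450, 2.4×30×6×450) = 115.02 kN/bolt; interior L_c = 96 − 33 = 63, R_n = 194.4 kN/bolt. φR_n = 0.75 × (2×115.02 + 6×194.4) = 1047.3 kN.
Block shear: shear path 2×[52+3×96] = 2×340 mm, A_gv = 4080, A_nv = 2×(340 − 3.5×35)×6 = 2610 mm²; tension across gage: (89 − 1×35)×6 = 324 mm². R_n = min(0.6×450×2610, 0.6×350×4080) + 1.0×450×324 = min(704.7, 856.8) + 145.8 = 850.5 kN. φR_n = 0.75 × 850.5 = 637.9 kN.
Tension yield (gross): A_g = 272×6 = 1632 mm². φR_n = 0.90 × 350 × 1632 = 514.1 kN.
Governing: min(1577.7, 1047.3, 637.9, 514.1) = 514.1 kN → gross-section yield.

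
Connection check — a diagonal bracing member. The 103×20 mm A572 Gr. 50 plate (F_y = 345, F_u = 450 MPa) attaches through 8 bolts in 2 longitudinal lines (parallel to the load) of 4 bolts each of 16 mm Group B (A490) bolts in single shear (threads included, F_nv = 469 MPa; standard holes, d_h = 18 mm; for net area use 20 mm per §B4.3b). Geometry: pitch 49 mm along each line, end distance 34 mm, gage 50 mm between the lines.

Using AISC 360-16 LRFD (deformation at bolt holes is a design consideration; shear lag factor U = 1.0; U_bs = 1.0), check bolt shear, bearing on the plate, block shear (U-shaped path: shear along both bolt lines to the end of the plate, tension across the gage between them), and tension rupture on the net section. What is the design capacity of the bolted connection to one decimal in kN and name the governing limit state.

425.3 kN (net-section rupture governs)

Bolt shear: A_b = π(16)²/4 = 201.06 mm². φR_n = 0.75 × 469 × 201.06 × 8 × 1 = 565.8 kN.
Bearing (20 mm plate, F_u = 450 MPa): end bolts L_c = 34 − 18/2 = 25, R_n = min(1.2×25×20×450, 2.4×16×20×450) = 270 kN/bolt; interior L_c = 49 − 18 = 31, R_n = 334.8 kN/bolt. φR_n = 0.75 × (2×270 + 6×334.8) = 1911.6 kN.
Block shear: shear path 2×[34+3×49] = 2×181 mm, A_gv = 7240, A_nv = 2×(181 − 3.5×20)×20 = 4440 mm²; tension across gage: (50 − 1×20)×20 = 600 mm². R_n = min(0.6×450×4440, 0.6×345×7240) + 1.0×450×600 = min(1198.8, 1498.7) + 270 = 1468.8 kN. φR_n = 0.75 × 1468.8 = 1101.6 kN.
Tension rupture (net): A_n = (103 − 2×20)×20 = 1260 mm² (U = 1.0, A_e = A_n). φR_n = 0.75 × 450 × 1260 = 425.3 kN.
Governing: min(565.8, 1911.6, 1101.6, 425.3) = 425.3 kN → net-section rupture.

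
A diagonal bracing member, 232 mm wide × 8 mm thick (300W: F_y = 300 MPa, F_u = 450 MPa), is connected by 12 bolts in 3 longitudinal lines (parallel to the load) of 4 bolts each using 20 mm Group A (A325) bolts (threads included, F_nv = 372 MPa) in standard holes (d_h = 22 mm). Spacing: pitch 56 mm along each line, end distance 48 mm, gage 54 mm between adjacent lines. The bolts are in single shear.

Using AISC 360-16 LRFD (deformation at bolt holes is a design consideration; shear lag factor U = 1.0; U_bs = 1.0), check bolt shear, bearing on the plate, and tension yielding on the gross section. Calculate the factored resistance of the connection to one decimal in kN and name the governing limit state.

Bolt shear: A_b = π(20)²/4 = 314.16 mm². φR_n = 0.75 × 372 × 314.16 × 12 × 1 = 1051.8 kN.
Bearing (8 mm plate, F_u = 450 MPa): end bolts L_c = 48 − 22/2 = 37, R_n = min(1.2×37×8×450, 2.4×20×8×450) = 159.84 kN/bolt; interior L_c = 56 − 22 = 34, R_n = 146.88 kN/bolt. φR_n = 0.75 × (3×159.84 + 9×146.88) = 1351.1 kN.
Tension yield (gross): A_g = 232×8 = 1856 mm². φR_n = 0.90 × 300 × 1856 = 501.1 kN.
Governing: min(1051.8, 1351.1, 501.1) = 501.1 kN → gross-section yield.

501.1 kN (gross-section yield governs)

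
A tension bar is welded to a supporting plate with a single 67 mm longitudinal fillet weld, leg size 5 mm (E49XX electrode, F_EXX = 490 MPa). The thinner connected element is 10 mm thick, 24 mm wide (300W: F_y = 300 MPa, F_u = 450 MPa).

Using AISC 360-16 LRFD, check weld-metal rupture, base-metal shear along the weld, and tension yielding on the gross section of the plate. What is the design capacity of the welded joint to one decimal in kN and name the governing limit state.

52.2 kN (weld metal governs)

Weld metal: throat = 0.707×5 = 3.535 mm, L = 67 mm. φR_n = 0.75 × 0.6 × 490 × 3.535 × 67 = 52.2 kN.
Base metal shear (10 mm plate): yield φR_n = 1.0×0.6×300×10×67 = 120.6 kN; rupture φR_n = 0.75×0.6×450×10×67 = 135.7 kN; take 120.6 kN (yield).
Tension yield (gross): A_g = 24×10 = 240 mm². φR_n = 0.90 × 300 × 240 = 64.8 kN.
Governing: min(52.2, 120.6, 64.8) = 52.2 kN → weld metal.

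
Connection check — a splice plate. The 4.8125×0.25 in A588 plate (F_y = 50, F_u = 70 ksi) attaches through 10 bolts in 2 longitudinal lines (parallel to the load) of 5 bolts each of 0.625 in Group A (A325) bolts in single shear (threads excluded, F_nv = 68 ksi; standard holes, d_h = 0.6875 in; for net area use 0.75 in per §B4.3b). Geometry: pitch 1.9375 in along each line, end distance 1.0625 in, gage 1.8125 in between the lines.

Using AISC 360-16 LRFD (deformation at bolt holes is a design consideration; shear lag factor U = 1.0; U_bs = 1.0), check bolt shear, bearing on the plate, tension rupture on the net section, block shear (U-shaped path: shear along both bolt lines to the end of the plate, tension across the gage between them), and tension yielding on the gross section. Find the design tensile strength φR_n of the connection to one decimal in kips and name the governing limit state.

Bolt shear: A_b = π(0.625)²/4 = 0.3068 in². φR_n = 0.75 × 68 × 0.3068 × 10 × 1 = 156.5 kips.
Bearing (0.25 in plate, F_u = 70 ksi): end bolts L_c = 1.0625 − 0.6875/2 = 0.71875, R_n = min(1.2×0.71875×0.25×70, 2.4×0.625×0.25×70) = 15.094 kips/bolt; interior L_c = 1.9375 − 0.6875 = 1.25, R_n = 26.25 kips/bolt. φR_n = 0.75 × (2×15.094 + 8×26.25) = 180.1 kips.
Tension rupture (net): A_n = (4.8125 − 2×0.75)×0.25 = 0.82813 in² (U = 1.0, A_e = A_n). φR_n = 0.75 × 70 × 0.82813 = 43.5 kips.
Block shear: shear path 2×[1.0625+4×1.9375] = 2×8.8125 in, A_gv = 4.4063, A_nv = 2×(8.8125 − 4.5×0.75)×0.25 = 2.7188 in²; tension across gage: (1.8125 − 1×0.75)×0.25 = 0.26563 in². R_n = min(0.6×70×2.7188, 0.6×50×4.4063) + 1.0×70×0.26563 = min(114.19, 132.19) + 18.594 = 132.78 kips. φR_n = 0.75 × 132.78 = 99.6 kips.
Tension yield (gross): A_g = 4.8125×0.25 = 1.2031 in². φR_n = 0.90 × 50 × 1.2031 = 54.1 kips.
Governing: min(156.5, 180.1, 43.5, 99.6, 54.1) = 43.5 kips → net-section rupture.

43.5 kips (net-section rupture governs)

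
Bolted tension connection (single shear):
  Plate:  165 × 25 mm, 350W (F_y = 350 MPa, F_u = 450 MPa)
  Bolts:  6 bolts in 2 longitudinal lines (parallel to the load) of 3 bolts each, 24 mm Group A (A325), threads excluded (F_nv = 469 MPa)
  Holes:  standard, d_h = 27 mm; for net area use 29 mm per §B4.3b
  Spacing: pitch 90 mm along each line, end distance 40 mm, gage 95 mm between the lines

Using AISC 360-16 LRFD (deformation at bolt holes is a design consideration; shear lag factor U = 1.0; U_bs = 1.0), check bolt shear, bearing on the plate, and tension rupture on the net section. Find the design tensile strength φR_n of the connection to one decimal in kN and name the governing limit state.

Bolt shear: A_b = π(24)²/4 = 452.39 mm². φR_n = 0.75 × 469 × 452.39 × 6 × 1 = 954.8 kN.
Bearing (25 mm plate, F_u = 450 MPa): end bolts L_c = 40 − 27/2 = 26.5, R_n = min(1.2×26.5×25×450, 2.4×24×25×450) = 357.75 kN/bolt; interior L_c = 90 − 27 = 63, R_n = 648 kN/bolt. φR_n = 0.75 × (2×357.75 + 4×648) = 2480.6 kN.
Tension rupture (net): A_n = (165 − 2×29)×25 = 2675 mm² (U = 1.0, A_e = A_n). φR_n = 0.75 × 450 × 2675 = 902.8 kN.
Governing: min(954.8, 2480.6, 902.8) = 902.8 kN → net-section rupture.

902.8 kN (net-section rupture governs)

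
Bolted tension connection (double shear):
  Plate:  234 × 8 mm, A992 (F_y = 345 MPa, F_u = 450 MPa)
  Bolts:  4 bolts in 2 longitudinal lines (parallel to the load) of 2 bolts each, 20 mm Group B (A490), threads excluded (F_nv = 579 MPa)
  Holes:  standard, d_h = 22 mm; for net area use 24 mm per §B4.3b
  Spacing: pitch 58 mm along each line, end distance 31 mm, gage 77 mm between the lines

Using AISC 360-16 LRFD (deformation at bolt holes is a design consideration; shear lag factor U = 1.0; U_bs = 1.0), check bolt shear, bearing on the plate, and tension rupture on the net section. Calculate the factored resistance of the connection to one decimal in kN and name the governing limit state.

Bolt shear: A_b = π(20)²/4 = 314.16 mm². φR_n = 0.75 × 579 × 314.16 × 4 × 2 = 1091.4 kN.
Bearing (8 mm plate, F_u = 450 MPa): end bolts L_c = 31 − 22/2 = 20, R_n = min(1.2×20×8×450, 2.4×20×8×450) = 86.4 kN/bolt; interior L_c = 58 − 22 = 36, R_n = 155.52 kN/bolt. φR_n = 0.75 × (2×86.4 + 2×155.52) = 362.9 kN.
Tension rupture (net): A_n = (234 − 2×24)×8 = 1488 mm² (U = 1.0, A_e = A_n). φR_n = 0.75 × 450 × 1488 = 502.2 kN.
Governing: min(1091.4, 362.9, 502.2) = 362.9 kN → bearing.

362.9 kN (bearing governs)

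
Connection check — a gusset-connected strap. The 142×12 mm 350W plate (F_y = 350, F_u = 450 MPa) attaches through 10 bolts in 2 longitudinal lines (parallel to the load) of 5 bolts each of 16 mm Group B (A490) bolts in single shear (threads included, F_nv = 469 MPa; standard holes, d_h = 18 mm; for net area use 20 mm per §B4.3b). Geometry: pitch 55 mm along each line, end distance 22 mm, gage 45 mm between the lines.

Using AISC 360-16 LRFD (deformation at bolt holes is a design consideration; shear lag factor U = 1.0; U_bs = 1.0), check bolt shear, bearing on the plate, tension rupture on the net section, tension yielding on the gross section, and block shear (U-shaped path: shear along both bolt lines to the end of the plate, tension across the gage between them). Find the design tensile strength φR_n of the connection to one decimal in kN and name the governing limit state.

Bolt shear: A_b = π(16)²/4 = 201.06 mm². φR_n = 0.75 × 469 × 201.06 × 10 × 1 = 707.2 kN.
Bearing (12 mm plate, F_u = 450 MPa): end bolts L_c = 22 − 18/2 = 13, R_n = min(1.2×13×12×450, 2.4×16×12×450) = 84.24 kN/bolt; interior L_c = 55 − 18 = 37, R_n = 207.36 kN/bolt. φR_n = 0.75 × (2×84.24 + 8×207.36) = 1370.5 kN.
Tension rupture (net): A_n = (142 − 2×20)×12 = 1224 mm² (U = 1.0, A_e = A_n). φR_n = 0.75 × 450 × 1224 = 413.1 kN.
Tension yield (gross): A_g = 142×12 = 1704 mm². φR_n = 0.90 × 350 × 1704 = 536.8 kN.
Block shear: shear path 2×[22+4×55] = 2×242 mm, A_gv = 5808, A_nv = 2×(242 − 4.5×20)×12 = 3648 mm²; tension across gage: (45 − 1×20)×12 = 300 mm². R_n = min(0.6×450×3648, 0.6×350×5808) + 1.0×450×300 = min(984.96, 1219.7) + 135 = 1120 kN. φR_n = 0.75 × 1120 = 840.0 kN.
Governing: min(707.2, 1370.5, 413.1, 536.8, 840.0) = 413.1 kN → net-section rupture.

413.1 kN (net-section rupture governs)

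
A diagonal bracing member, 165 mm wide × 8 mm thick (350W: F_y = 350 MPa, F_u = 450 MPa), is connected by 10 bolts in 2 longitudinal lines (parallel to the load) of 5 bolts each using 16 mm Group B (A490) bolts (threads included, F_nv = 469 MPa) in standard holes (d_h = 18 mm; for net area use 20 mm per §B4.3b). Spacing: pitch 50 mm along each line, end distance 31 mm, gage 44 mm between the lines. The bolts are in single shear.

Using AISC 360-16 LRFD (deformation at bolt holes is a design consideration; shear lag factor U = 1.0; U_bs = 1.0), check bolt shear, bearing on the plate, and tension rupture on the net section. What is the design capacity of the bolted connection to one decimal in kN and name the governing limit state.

Bolt shear: A_b = π(16)²/4 = 201.06 mm². φR_n = 0.75 × 469 × 201.06 × 10 × 1 = 707.2 kN.
Bearing (8 mm plate, F_u = 450 MPa): end bolts L_c = 31 − 18/2 = 22, R_n = min(1.2×22×8×450, 2.4×16×8×450) = 95.04 kN/bolt; interior L_c = 50 − 18 = 32, R_n = 138.24 kN/bolt. φR_n = 0.75 × (2×95.04 + 8×138.24) = 972.0 kN.
Tension rupture (net): A_n = (165 − 2×20)×8 = 1000 mm² (U = 1.0, A_e = A_n). φR_n = 0.75 × 450 × 1000 = 337.5 kN.
Governing: min(707.2, 972.0, 337.5) = 337.5 kN → net-section rupture.

337.5 kN (net-section rupture governs)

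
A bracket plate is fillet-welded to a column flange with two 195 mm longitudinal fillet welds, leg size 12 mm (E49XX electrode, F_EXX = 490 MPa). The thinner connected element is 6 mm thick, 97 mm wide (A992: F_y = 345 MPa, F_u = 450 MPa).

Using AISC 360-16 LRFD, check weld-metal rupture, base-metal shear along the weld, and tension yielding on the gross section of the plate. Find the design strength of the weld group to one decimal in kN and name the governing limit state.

Weld metal: throat = 0.707×12 = 8.484 mm, L = 2×195 = 390 mm. φR_n = 0.75 × 0.6 × 490 × 8.484 × 390 = 729.6 kN.
Base metal shear (6 mm plate): yield φR_n = 1.0×0.6×345×6×390 = 484.4 kN; rupture φR_n = 0.75×0.6×450×6×390 = 473.9 kN; take 473.9 kN (rupture).
Tension yield (gross): A_g = 97×6 = 582 mm². φR_n = 0.90 × 345 × 582 = 180.7 kN.
Governing: min(729.6, 473.9, 180.7) = 180.7 kN → gross-section yield.

180.7 kN (gross-section yield governs)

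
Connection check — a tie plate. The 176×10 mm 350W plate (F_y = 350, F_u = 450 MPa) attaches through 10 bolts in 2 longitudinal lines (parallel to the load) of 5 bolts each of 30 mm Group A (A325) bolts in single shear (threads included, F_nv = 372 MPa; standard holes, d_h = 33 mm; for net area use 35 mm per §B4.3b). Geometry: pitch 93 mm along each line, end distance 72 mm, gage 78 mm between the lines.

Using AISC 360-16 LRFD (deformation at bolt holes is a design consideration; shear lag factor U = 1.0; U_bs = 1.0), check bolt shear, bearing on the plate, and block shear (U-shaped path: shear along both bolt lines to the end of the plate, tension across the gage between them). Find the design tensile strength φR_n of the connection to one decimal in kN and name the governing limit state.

Bolt shear: A_b = π(30)²/4 = 706.86 mm². φR_n = 0.75 × 372 × 706.86 × 10 × 1 = 1972.1 kN.
Bearing (10 mm plate, F_u = 450 MPa): end bolts L_c = 72 − 33/2 = 55.5, R_n = min(1.2×55.5×10×450, 2.4×30×10×450) = 299.7 kN/bolt; interior L_c = 93 − 33 = 60, R_n = 324 kN/bolt. φR_n = 0.75 × (2×299.7 + 8×324) = 2393.6 kN.
Block shear: shear path 2×[72+4×93] = 2×444 mm, A_gv = 8880, A_nv = 2×(444 − 4.5×35)×10 = 5730 mm²; tension across gage: (78 − 1×35)×10 = 430 mm². R_n = min(0.6×450×5730, 0.6×350×8880) + 1.0×450×430 = min(1547.1, 1864.8) + 193.5 = 1740.6 kN. φR_n = 0.75 × 1740.6 = 1305.5 kN.
Governing: min(1972.1, 2393.6, 1305.5) = 1305.5 kN → block shear.

1305.5 kN (block shear governs)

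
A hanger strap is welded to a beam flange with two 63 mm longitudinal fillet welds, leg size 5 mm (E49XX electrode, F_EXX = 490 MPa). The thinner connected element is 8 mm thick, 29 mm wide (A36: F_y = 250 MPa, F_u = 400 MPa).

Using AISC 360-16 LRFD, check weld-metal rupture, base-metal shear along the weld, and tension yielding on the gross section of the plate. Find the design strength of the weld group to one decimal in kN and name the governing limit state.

52.2 kN (gross-section yield governs)

Weld metal: throat = 0.707×5 = 3.535 mm, L = 2×63 = 126 mm. φR_n = 0.75 × 0.6 × 490 × 3.535 × 126 = 98.2 kN.
Base metal shear (8 mm plate): yield φR_n = 1.0×0.6×250×8×126 = 151.2 kN; rupture φR_n = 0.75×0.6×400×8×126 = 181.4 kN; take 151.2 kN (yield).
Tension yield (gross): A_g = 29×8 = 232 mm². φR_n = 0.90 × 250 × 232 = 52.2 kN.
Governing: min(98.2, 151.2, 52.2) = 52.2 kN → gross-section yield.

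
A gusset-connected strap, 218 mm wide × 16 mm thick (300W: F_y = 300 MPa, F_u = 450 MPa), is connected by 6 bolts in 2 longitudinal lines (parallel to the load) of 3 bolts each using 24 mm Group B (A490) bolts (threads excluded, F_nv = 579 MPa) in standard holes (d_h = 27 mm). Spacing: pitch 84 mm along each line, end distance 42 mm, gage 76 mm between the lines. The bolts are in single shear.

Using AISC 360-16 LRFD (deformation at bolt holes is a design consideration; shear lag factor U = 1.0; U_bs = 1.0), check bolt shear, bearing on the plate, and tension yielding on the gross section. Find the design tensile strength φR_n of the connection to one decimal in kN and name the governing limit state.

941.8 kN (gross-section yield governs)

Bolt shear: A_b = π(24)²/4 = 452.39 mm². φR_n = 0.75 × 579 × 452.39 × 6 × 1 = 1178.7 kN.
Bearing (16 mm plate, F_u = 450 MPa): end bolts L_c = 42 − 27/2 = 28.5, R_n = min(1.2×28.5×16×450, 2.4×24×16×450) = 246.24 kN/bolt; interior L_c = 84 − 27 = 57, R_n = 414.72 kN/bolt. φR_n = 0.75 × (2×246.24 + 4×414.72) = 1613.5 kN.
Tension yield (gross): A_g = 218×16 = 3488 mm². φR_n = 0.90 × 300 × 3488 = 941.8 kN.
Governing: min(1178.7, 1613.5, 941.8) = 941.8 kN → gross-section yield.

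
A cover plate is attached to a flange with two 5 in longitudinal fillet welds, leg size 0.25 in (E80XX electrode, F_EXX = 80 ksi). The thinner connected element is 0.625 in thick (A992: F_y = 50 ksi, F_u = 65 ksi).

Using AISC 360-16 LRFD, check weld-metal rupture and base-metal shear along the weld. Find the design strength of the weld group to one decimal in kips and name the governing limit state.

63.6 kips (weld metal governs)

Weld metal: throat = 0.707×0.25 = 0.17675 in, L = 2×5 = 10 in. φR_n = 0.75 × 0.6 × 80 × 0.17675 × 10 = 63.6 kips.
Base metal shear (0.625 in plate): yield φR_n = 1.0×0.6×50×0.625×10 = 187.5 kips; rupture φR_n = 0.75×0.6×65×0.625×10 = 182.8 kips; take 182.8 kips (rupture).
Governing: min(63.6, 182.8) = 63.6 kips → weld metal.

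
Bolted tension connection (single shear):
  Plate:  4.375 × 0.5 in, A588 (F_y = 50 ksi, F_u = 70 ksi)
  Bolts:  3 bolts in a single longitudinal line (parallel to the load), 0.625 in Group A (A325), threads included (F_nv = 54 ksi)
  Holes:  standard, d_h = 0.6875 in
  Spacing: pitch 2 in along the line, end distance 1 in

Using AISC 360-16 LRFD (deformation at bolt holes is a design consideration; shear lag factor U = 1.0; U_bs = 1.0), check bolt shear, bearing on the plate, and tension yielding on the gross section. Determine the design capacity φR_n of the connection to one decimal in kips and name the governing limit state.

37.3 kips (bolt shear governs)

Bolt shear: A_b = π(0.625)²/4 = 0.3068 in². φR_n = 0.75 × 54 × 0.3068 × 3 × 1 = 37.3 kips.
Bearing (0.5 in plate, F_u = 70 ksi): end bolts L_c = 1 − 0.6875/2 = 0.65625, R_n = min(1.2×0.65625×0.5×70, 2.4×0.625×0.5×70) = 27.563 kips/bolt; interior L_c = 2 − 0.6875 = 1.3125, R_n = 52.5 kips/bolt. φR_n = 0.75 × (1×27.563 + 2×52.5) = 99.4 kips.
Tension yield (gross): A_g = 4.375×0.5 = 2.1875 in². φR_n = 0.90 × 50 × 2.1875 = 98.4 kips.
Governing: min(37.3, 99.4, 98.4) = 37.3 kips → bolt shear.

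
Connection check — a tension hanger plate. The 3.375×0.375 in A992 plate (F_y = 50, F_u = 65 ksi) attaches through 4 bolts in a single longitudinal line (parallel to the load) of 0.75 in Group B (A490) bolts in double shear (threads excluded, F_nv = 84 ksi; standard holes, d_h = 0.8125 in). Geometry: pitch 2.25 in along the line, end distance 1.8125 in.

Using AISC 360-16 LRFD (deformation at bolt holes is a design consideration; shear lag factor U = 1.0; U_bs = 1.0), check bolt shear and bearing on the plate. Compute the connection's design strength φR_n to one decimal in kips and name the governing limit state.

125.5 kips (bearing governs)

Bolt shear: A_b = π(0.75)²/4 = 0.44179 in². φR_n = 0.75 × 84 × 0.44179 × 4 × 2 = 222.7 kips.
Bearing (0.375 in plate, F_u = 65 ksi): end bolts L_c = 1.8125 − 0.8125/2 = 1.40625, R_n = min(1.2×1.40625×0.375×65, 2.4×0.75×0.375×65) = 41.133 kips/bolt; interior L_c = 2.25 − 0.8125 = 1.4375, R_n = 42.047 kips/bolt. φR_n = 0.75 × (1×41.133 + 3×42.047) = 125.5 kips.
Governing: min(222.7, 125.5) = 125.5 kips → bearing.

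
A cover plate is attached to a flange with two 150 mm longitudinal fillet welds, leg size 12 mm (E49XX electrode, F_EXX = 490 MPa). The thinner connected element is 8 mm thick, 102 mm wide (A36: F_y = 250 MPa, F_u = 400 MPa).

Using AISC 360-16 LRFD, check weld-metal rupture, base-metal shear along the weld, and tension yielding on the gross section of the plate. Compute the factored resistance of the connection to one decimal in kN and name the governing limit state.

183.6 kN (gross-section yield governs)

Weld metal: throat = 0.707×12 = 8.484 mm, L = 2×150 = 300 mm. φR_n = 0.75 × 0.6 × 490 × 8.484 × 300 = 561.2 kN.
Base metal shear (8 mm plate): yield φR_n = 1.0×0.6×250×8×300 = 360.0 kN; rupture φR_n = 0.75×0.6×400×8×300 = 432.0 kN; take 360.0 kN (yield).
Tension yield (gross): A_g = 102×8 = 816 mm². φR_n = 0.90 × 250 × 816 = 183.6 kN.
Governing: min(561.2, 360.0, 183.6) = 183.6 kN → gross-section yield.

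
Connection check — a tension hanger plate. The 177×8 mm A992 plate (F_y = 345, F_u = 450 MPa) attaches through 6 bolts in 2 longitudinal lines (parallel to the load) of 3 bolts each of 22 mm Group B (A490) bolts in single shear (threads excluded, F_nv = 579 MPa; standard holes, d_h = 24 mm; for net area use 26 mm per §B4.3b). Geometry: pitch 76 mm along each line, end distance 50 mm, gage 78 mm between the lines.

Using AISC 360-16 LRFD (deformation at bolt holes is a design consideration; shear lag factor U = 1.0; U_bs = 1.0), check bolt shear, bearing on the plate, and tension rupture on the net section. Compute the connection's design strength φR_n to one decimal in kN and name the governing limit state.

337.5 kN (net-section rupture governs)

Bolt shear: A_b = π(22)²/4 = 380.13 mm². φR_n = 0.75 × 579 × 380.13 × 6 × 1 = 990.4 kN.
Bearing (8 mm plate, F_u = 450 MPa): end bolts L_c = 50 − 24/2 = 38, R_n = min(1.2×38×8×450, 2.4×22×8×450) = 164.16 kN/bolt; interior L_c = 76 − 24 = 52, R_n = 190.08 kN/bolt. φR_n = 0.75 × (2×164.16 + 4×190.08) = 816.5 kN.
Tension rupture (net): A_n = (177 − 2×26)×8 = 1000 mm² (U = 1.0, A_e = A_n). φR_n = 0.75 × 450 × 1000 = 337.5 kN.
Governing: min(990.4, 816.5, 337.5) = 337.5 kN → net-section rupture.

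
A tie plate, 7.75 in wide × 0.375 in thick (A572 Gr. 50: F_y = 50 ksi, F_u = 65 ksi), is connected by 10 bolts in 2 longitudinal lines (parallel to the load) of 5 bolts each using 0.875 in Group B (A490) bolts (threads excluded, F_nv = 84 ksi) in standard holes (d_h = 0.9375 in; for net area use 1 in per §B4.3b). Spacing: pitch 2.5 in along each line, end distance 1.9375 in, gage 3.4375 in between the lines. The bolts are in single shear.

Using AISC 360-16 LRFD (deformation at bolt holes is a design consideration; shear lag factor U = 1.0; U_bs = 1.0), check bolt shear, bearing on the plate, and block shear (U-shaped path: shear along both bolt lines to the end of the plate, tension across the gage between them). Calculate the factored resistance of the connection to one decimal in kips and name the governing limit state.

Bolt shear: A_b = π(0.875)²/4 = 0.60132 in². φR_n = 0.75 × 84 × 0.60132 × 10 × 1 = 378.8 kips.
Bearing (0.375 in plate, F_u = 65 ksi): end bolts L_c = 1.9375 − 0.9375/2 = 1.46875, R_n = min(1.2×1.46875×0.375×65, 2.4×0.875×0.375×65) = 42.961 kips/bolt; interior L_c = 2.5 − 0.9375 = 1.5625, R_n = 45.703 kips/bolt. φR_n = 0.75 × (2×42.961 + 8×45.703) = 338.7 kips.
Block shear: shear path 2×[1.9375+4×2.5] = 2×11.9375 in, A_gv = 8.9531, A_nv = 2×(11.9375 − 4.5×1)×0.375 = 5.5781 in²; tension across gage: (3.4375 − 1×1)×0.375 = 0.91406 in². R_n = min(0.6×65×5.5781, 0.6×50×8.9531) + 1.0×65×0.91406 = min(217.55, 268.59) + 59.414 = 276.96 kips. φR_n = 0.75 × 276.96 = 207.7 kips.
Governing: min(378.8, 338.7, 207.7) = 207.7 kips → block shear.

207.7 kips (block shear governs)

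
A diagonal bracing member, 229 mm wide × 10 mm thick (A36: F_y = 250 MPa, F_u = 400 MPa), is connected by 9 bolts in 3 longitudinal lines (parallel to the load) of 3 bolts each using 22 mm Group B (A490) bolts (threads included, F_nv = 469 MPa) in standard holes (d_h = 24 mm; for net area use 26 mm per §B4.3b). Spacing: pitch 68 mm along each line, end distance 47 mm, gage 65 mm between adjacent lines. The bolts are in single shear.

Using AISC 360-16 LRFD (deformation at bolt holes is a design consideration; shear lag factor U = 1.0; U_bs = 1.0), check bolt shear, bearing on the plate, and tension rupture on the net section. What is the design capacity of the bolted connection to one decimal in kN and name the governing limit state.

Bolt shear: A_b = π(22)²/4 = 380.13 mm². φR_n = 0.75 × 469 × 380.13 × 9 × 1 = 1203.4 kN.
Bearing (10 mm plate, F_u = 400 MPa): end bolts L_c = 47 − 24/2 = 35, R_n = min(1.2×35×10×400, 2.4×22×10×400) = 168 kN/bolt; interior L_c = 68 − 24 = 44, R_n = 211.2 kN/bolt. φR_n = 0.75 × (3×168 + 6×211.2) = 1328.4 kN.
Tension rupture (net): A_n = (229 − 3×26)×10 = 1510 mm² (U = 1.0, A_e = A_n). φR_n = 0.75 × 400 × 1510 = 453.0 kN.
Governing: min(1203.4, 1328.4, 453.0) = 453.0 kN → net-section rupture.

453.0 kN (net-section rupture governs)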